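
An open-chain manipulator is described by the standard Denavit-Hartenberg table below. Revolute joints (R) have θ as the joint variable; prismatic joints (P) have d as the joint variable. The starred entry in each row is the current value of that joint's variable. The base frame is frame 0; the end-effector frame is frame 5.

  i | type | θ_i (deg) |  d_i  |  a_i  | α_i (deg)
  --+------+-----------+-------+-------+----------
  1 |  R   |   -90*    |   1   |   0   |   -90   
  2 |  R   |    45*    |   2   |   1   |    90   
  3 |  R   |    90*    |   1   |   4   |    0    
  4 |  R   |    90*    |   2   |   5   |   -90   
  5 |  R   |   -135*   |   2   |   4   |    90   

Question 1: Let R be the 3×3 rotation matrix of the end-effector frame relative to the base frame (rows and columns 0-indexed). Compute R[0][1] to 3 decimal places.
End-effector y-axis (col 1 of R) = (-1.0000,-0.0000,0.0000)
R[0][1] = -1.0000

-1.000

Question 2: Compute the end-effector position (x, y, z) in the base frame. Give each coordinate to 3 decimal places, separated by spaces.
after link 1: o_1 = (0.0000, 0.0000, 1.0000)
after link 2: o_2 = (2.0000, -0.7071, 0.2929)
after link 3: o_3 = (6.0000, -1.4142, 1.0000)
after link 4: o_4 = (6.0000, 0.7071, 5.9497)
after link 5: o_5 = (4.0000, -3.2929, 5.9497)

4.000 -3.293 5.950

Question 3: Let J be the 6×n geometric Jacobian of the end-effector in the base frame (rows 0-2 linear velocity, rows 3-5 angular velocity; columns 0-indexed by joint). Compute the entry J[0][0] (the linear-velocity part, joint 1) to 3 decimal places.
axis z_0 = ẑ; lever o_n−o_0 = (4.0000,-3.2929,5.9497)
cross product → J_v[:, 0] = (3.2929,4.0000,-0.0000)
J_ω[:, 0] = z_0
entry J[0][0] = 3.2929

3.293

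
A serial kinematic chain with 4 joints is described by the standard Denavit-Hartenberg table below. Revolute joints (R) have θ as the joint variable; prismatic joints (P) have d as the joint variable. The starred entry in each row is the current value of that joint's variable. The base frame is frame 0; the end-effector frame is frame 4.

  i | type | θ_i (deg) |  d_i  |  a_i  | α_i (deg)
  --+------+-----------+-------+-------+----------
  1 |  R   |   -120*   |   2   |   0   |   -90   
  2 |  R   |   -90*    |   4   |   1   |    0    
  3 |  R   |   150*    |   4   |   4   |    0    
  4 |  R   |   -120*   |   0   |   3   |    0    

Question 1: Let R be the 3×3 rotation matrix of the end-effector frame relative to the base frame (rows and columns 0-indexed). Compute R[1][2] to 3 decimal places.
End-effector z-axis (col 2 of R) = (0.8660,-0.5000,0.0000)
R[1][2] = -0.5000

-0.500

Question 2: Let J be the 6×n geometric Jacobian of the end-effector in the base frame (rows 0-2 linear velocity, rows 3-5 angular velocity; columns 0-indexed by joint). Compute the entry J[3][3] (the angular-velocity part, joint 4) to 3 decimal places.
axis z_3 = (0.8660,-0.5000,0.0000); lever o_n−o_3 = (-0.7500,-1.2990,2.5981)
cross product → J_v[:, 3] = (-1.2990,-2.2500,-1.5000)
J_ω[:, 3] = z_3
entry J[3][3] = 0.8660

0.866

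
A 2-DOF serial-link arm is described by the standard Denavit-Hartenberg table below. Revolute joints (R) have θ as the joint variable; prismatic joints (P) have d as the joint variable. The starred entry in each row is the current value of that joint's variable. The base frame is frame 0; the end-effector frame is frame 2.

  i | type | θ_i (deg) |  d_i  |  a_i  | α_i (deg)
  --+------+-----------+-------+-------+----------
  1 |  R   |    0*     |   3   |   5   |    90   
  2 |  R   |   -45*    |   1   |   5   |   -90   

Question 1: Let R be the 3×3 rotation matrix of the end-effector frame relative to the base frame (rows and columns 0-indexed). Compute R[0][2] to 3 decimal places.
0.707

End-effector z-axis (col 2 of R) = (0.7071,-0.0000,0.7071)
R[0][2] = 0.7071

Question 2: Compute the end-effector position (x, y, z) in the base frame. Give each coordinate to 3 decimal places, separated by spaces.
after link 1: o_1 = (5.0000, 0.0000, 3.0000)
after link 2: o_2 = (8.5355, -1.0000, -0.5355)

8.536 -1.000 -0.536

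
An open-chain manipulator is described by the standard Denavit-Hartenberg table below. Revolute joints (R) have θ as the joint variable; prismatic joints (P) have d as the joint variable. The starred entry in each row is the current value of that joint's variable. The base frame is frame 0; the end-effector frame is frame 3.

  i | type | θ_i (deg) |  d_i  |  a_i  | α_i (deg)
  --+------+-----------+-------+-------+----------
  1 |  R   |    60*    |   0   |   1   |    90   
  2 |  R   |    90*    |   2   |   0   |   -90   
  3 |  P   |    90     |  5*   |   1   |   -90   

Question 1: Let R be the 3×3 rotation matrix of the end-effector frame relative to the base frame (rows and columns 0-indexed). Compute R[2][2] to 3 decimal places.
End-effector z-axis (col 2 of R) = (-0.0000,-0.0000,-1.0000)
R[2][2] = -1.0000

-1.000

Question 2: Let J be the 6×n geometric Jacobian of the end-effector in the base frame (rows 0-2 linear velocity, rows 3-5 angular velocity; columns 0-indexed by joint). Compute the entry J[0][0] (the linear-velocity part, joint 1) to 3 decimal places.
axis z_0 = ẑ; lever o_n−o_0 = (-1.1340,-3.9641,0.0000)
cross product → J_v[:, 0] = (3.9641,-1.1340,0.0000)
J_ω[:, 0] = z_0
entry J[0][0] = 3.9641

3.964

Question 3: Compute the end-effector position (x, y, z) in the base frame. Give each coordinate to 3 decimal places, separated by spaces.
after link 1: o_1 = (0.5000, 0.8660, 0.0000)
after link 2: o_2 = (2.2321, -0.1340, 0.0000)
after link 3: o_3 = (-1.1340, -3.9641, 0.0000)

-1.134 -3.964 0.000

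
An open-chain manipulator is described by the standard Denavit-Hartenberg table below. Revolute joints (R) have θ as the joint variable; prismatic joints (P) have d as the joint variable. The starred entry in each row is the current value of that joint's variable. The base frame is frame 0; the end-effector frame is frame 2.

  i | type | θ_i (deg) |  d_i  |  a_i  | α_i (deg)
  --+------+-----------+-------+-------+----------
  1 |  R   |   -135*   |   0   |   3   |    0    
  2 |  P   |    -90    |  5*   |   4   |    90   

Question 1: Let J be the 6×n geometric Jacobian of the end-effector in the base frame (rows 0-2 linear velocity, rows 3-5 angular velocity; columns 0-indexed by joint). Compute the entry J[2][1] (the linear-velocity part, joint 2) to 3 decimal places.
1.000

prismatic axis z_1 = (0.0000,0.0000,1.0000)
J_v[:, 1] = z_1; J_ω[:, 1] = (0,0,0)
entry J[2][1] = 1.0000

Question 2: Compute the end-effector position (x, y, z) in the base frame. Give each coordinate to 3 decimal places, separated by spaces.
after link 1: o_1 = (-2.1213, -2.1213, 0.0000)
after link 2: o_2 = (-4.9497, 0.7071, 5.0000)

-4.950 0.707 5.000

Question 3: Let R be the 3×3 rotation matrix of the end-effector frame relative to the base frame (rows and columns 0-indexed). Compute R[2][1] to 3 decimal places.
End-effector y-axis (col 1 of R) = (-0.0000,-0.0000,1.0000)
R[2][1] = 1.0000

1.000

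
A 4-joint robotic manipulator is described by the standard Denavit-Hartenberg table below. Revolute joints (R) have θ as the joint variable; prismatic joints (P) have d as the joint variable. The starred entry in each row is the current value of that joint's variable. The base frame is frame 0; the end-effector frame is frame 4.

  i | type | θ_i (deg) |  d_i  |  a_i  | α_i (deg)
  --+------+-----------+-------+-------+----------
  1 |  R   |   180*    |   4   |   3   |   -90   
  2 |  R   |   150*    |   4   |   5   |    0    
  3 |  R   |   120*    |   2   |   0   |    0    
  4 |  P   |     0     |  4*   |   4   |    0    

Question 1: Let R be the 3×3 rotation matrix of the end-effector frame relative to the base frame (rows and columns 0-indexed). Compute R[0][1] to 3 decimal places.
-1.000

End-effector y-axis (col 1 of R) = (-1.0000,0.0000,0.0000)
R[0][1] = -1.0000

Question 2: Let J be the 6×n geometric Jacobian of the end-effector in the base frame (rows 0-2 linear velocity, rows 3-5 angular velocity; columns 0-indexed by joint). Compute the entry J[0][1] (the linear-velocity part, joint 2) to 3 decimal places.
-1.500

axis z_1 = (-0.0000,-1.0000,0.0000); lever o_n−o_1 = (4.3301,-10.0000,1.5000)
cross product → J_v[:, 1] = (-1.5000,0.0000,4.3301)
J_ω[:, 1] = z_1
entry J[0][1] = -1.5000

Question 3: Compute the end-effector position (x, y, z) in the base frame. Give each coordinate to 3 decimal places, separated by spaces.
1.330 -10.000 5.500

after link 1: o_1 = (-3.0000, 0.0000, 4.0000)
after link 2: o_2 = (1.3301, -4.0000, 1.5000)
after link 3: o_3 = (1.3301, -6.0000, 1.5000)
after link 4: o_4 = (1.3301, -10.0000, 5.5000)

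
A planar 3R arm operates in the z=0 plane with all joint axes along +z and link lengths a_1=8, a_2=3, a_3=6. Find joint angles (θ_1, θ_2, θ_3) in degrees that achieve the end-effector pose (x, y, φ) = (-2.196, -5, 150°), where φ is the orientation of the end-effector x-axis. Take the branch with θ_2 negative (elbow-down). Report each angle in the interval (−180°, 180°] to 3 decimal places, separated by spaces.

wrist centre = target − a_3·(cos φ, sin φ) = (3.0002, -8.0000)
cos θ_2 = (73.0009−8²−3²)/(2·8·3) = 0.0000; θ_2 = -89.9989° (elbow-down)
β = atan2(-8.0000,3.0002) = -69.4430°; ψ = atan2(-3.0000,8.0001) = -20.5559°
θ_1 = β − ψ = -48.8871°
θ_3 = φ − θ_1 − θ_2 = -71.1140° (wrapped to (-180°,180°])

-48.887 -89.999 -71.114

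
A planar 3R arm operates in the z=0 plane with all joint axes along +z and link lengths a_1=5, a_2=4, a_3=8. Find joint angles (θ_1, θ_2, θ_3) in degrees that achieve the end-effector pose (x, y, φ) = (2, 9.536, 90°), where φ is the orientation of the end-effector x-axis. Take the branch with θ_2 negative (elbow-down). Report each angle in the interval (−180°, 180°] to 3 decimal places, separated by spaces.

90.002 -149.999 149.997

wrist centre = target − a_3·(cos φ, sin φ) = (2.0000, 1.5360)
cos θ_2 = (6.3593−5²−4²)/(2·5·4) = -0.8660; θ_2 = -149.9991° (elbow-down)
β = atan2(1.5360,2.0000) = 37.5243°; ψ = atan2(-2.0001,1.5359) = -52.4778°
θ_1 = β − ψ = 90.0020°
θ_3 = φ − θ_1 − θ_2 = 149.9971° (wrapped to (-180°,180°])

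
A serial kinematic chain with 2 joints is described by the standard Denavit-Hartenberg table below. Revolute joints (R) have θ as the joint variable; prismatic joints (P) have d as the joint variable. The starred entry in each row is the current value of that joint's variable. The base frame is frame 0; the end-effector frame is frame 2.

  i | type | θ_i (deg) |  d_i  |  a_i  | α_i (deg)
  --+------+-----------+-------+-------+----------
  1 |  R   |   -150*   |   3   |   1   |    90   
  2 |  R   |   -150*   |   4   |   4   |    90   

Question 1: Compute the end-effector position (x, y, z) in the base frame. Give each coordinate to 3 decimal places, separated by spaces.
after link 1: o_1 = (-0.8660, -0.5000, 3.0000)
after link 2: o_2 = (0.1340, 4.6962, 1.0000)

0.134 4.696 1.000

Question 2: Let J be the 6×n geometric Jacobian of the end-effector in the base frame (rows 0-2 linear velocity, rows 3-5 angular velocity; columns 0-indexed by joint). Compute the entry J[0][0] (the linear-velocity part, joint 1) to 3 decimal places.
-4.696

axis z_0 = ẑ; lever o_n−o_0 = (0.1340,4.6962,1.0000)
cross product → J_v[:, 0] = (-4.6962,0.1340,0.0000)
J_ω[:, 0] = z_0
entry J[0][0] = -4.6962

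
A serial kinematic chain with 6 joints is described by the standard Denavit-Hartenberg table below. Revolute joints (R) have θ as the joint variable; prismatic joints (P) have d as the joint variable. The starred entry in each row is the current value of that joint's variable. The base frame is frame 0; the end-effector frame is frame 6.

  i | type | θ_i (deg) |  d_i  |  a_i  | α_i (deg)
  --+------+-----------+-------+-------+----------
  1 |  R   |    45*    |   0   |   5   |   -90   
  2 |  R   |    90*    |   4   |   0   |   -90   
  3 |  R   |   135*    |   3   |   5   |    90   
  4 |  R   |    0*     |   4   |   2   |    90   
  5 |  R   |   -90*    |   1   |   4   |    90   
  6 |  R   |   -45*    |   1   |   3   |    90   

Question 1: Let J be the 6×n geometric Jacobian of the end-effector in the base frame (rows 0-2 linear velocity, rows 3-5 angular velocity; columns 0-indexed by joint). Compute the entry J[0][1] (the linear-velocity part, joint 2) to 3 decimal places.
axis z_1 = (-0.7071,0.7071,0.0000); lever o_n−o_1 = (-3.8033,-2.0251,5.7426)
cross product → J_v[:, 1] = (4.0607,4.0607,4.1213)
J_ω[:, 1] = z_1
entry J[0][1] = 4.0607

4.061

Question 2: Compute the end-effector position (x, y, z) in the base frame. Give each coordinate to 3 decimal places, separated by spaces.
-0.268 1.510 5.743

after link 1: o_1 = (3.5355, 3.5355, 0.0000)
after link 2: o_2 = (0.7071, 6.3640, 0.0000)
after link 3: o_3 = (1.0858, 1.7426, 3.5355)
after link 4: o_4 = (4.0858, -1.2574, 2.1213)
after link 5: o_5 = (2.7929, 1.4497, 4.9497)
after link 6: o_6 = (-0.2678, 1.5104, 5.7426)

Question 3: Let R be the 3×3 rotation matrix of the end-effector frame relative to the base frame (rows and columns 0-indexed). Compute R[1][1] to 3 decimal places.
0.500

End-effector y-axis (col 1 of R) = (-0.5000,0.5000,-0.7071)
R[1][1] = 0.5000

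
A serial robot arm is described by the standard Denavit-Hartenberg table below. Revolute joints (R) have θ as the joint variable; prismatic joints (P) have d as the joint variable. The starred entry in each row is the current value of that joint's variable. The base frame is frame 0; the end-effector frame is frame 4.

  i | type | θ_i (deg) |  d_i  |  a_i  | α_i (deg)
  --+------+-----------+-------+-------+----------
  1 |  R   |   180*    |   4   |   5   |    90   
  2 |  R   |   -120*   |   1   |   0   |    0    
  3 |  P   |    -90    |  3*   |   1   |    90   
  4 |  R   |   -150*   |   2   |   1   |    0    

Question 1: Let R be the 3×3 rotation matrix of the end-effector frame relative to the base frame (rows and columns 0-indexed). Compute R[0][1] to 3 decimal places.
End-effector y-axis (col 1 of R) = (0.4330,-0.8660,0.2500)
R[0][1] = 0.4330

0.433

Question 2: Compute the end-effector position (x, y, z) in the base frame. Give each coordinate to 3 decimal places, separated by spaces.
-5.884 3.500 5.799

after link 1: o_1 = (-5.0000, 0.0000, 4.0000)
after link 2: o_2 = (-5.0000, 1.0000, 4.0000)
after link 3: o_3 = (-4.1340, 4.0000, 4.5000)
after link 4: o_4 = (-5.8840, 3.5000, 5.7990)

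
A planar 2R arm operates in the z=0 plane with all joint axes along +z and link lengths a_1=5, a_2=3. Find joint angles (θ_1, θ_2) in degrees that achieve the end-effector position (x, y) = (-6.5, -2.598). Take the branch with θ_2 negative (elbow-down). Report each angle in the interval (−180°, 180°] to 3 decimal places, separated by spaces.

-136.427 -60.001

cos θ_2 = (48.9996−5²−3²)/(2·5·3) = 0.5000; θ_2 = -60.0009° (elbow-down)
β = atan2(-2.5980,-6.5000) = -158.2138°; ψ = atan2(-2.5981,6.5000) = -21.7871°
θ_1 = β − ψ = -136.4267°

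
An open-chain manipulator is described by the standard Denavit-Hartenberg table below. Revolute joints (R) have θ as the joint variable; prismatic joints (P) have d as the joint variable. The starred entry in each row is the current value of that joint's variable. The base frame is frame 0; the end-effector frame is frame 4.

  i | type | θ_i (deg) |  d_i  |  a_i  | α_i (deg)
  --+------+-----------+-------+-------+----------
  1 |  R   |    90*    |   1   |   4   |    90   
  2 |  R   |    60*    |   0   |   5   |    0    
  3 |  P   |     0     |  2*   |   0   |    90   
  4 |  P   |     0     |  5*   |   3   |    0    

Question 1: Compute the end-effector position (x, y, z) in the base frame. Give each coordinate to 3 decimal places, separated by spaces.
2.000 12.330 5.428

after link 1: o_1 = (0.0000, 4.0000, 1.0000)
after link 2: o_2 = (0.0000, 6.5000, 5.3301)
after link 3: o_3 = (2.0000, 6.5000, 5.3301)
after link 4: o_4 = (2.0000, 12.3301, 5.4282)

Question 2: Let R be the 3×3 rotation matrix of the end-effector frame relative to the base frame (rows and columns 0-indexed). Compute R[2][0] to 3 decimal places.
0.866

End-effector x-axis (col 0 of R) = (-0.0000,0.5000,0.8660)
R[2][0] = 0.8660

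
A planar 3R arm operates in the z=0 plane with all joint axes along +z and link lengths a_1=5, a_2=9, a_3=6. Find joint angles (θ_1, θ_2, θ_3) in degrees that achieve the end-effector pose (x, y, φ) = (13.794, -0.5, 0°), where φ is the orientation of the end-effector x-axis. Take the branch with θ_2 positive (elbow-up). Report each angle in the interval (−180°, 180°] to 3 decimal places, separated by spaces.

-90.003 120.003 -30.000

wrist centre = target − a_3·(cos φ, sin φ) = (7.7940, -0.5000)
cos θ_2 = (60.9964−5²−9²)/(2·5·9) = -0.5000; θ_2 = 120.0026° (elbow-up)
β = atan2(-0.5000,7.7940) = -3.6706°; ψ = atan2(7.7940,0.4996) = 86.3320°
θ_1 = β − ψ = -90.0026°
θ_3 = φ − θ_1 − θ_2 = -30.0000° (wrapped to (-180°,180°])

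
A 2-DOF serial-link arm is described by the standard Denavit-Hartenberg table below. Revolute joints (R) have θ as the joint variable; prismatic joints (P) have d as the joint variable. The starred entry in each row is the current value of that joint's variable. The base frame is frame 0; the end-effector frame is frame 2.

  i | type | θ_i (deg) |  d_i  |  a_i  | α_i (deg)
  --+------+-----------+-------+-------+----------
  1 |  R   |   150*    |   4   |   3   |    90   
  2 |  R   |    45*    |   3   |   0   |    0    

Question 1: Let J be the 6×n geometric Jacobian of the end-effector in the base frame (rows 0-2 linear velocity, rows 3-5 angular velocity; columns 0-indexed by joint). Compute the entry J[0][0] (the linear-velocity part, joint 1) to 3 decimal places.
axis z_0 = ẑ; lever o_n−o_0 = (-1.0981,4.0981,4.0000)
cross product → J_v[:, 0] = (-4.0981,-1.0981,0.0000)
J_ω[:, 0] = z_0
entry J[0][0] = -4.0981

-4.098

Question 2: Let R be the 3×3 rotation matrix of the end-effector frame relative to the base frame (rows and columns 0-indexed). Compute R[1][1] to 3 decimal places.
-0.354

End-effector y-axis (col 1 of R) = (0.6124,-0.3536,0.7071)
R[1][1] = -0.3536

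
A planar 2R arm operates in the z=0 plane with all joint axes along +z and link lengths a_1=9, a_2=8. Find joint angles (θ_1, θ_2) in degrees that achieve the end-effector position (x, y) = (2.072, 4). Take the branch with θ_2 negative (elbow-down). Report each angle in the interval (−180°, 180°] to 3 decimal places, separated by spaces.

125.234 -149.999

cos θ_2 = (20.2932−9²−8²)/(2·9·8) = -0.8660; θ_2 = -149.9993° (elbow-down)
β = atan2(4.0000,2.0720) = 62.6158°; ψ = atan2(-4.0001,2.0718) = -62.6181°
θ_1 = β − ψ = 125.2339°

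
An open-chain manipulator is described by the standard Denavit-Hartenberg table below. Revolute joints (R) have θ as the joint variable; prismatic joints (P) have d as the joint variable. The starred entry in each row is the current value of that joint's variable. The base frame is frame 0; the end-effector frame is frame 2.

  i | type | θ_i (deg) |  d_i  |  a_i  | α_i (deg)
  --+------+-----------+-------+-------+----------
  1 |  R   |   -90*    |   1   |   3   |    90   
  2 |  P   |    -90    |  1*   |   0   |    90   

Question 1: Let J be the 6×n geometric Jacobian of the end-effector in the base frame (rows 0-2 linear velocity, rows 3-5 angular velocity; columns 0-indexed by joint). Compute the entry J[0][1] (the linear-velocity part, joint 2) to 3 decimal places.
-1.000

prismatic axis z_1 = (-1.0000,-0.0000,0.0000)
J_v[:, 1] = z_1; J_ω[:, 1] = (0,0,0)
entry J[0][1] = -1.0000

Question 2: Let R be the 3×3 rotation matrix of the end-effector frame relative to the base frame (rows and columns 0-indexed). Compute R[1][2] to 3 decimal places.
End-effector z-axis (col 2 of R) = (-0.0000,1.0000,-0.0000)
R[1][2] = 1.0000

1.000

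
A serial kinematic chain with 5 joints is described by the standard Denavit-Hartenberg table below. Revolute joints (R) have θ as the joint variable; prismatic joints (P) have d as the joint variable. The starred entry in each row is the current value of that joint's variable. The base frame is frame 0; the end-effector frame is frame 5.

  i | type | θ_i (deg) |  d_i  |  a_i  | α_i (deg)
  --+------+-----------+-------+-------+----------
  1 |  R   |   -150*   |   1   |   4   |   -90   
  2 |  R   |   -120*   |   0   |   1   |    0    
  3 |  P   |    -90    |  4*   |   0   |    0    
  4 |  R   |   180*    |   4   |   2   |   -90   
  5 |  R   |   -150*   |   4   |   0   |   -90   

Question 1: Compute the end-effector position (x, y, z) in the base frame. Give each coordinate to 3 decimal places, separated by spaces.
-2.263 -10.544 -0.598

after link 1: o_1 = (-3.4641, -2.0000, 1.0000)
after link 2: o_2 = (-3.0311, -1.7500, 1.8660)
after link 3: o_3 = (-1.0311, -5.2141, 1.8660)
after link 4: o_4 = (-0.5311, -9.5442, 2.8660)
after link 5: o_5 = (-2.2631, -10.5442, -0.5981)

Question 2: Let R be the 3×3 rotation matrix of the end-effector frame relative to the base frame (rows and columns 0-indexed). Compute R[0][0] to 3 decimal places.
0.900

End-effector x-axis (col 0 of R) = (0.8995,-0.0580,-0.4330)
R[0][0] = 0.8995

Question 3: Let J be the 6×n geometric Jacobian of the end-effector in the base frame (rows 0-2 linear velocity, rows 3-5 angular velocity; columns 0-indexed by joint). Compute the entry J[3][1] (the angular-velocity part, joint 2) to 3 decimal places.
axis z_1 = (0.5000,-0.8660,0.0000); lever o_n−o_1 = (1.2010,-8.5442,-1.5981)
cross product → J_v[:, 1] = (1.3840,0.7990,-3.2321)
J_ω[:, 1] = z_1
entry J[3][1] = 0.5000

0.500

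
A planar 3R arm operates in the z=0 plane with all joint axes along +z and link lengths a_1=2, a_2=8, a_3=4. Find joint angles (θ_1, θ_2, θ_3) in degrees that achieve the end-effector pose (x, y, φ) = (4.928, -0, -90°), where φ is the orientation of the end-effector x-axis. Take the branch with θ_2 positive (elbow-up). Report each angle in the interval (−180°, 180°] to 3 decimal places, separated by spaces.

-101.878 150.007 -138.129

wrist centre = target − a_3·(cos φ, sin φ) = (4.9280, 4.0000)
cos θ_2 = (40.2852−2²−8²)/(2·2·8) = -0.8661; θ_2 = 150.0072° (elbow-up)
β = atan2(4.0000,4.9280) = 39.0658°; ψ = atan2(3.9991,-4.9287) = 140.9443°
θ_1 = β − ψ = -101.8784°
θ_3 = φ − θ_1 − θ_2 = -138.1288° (wrapped to (-180°,180°])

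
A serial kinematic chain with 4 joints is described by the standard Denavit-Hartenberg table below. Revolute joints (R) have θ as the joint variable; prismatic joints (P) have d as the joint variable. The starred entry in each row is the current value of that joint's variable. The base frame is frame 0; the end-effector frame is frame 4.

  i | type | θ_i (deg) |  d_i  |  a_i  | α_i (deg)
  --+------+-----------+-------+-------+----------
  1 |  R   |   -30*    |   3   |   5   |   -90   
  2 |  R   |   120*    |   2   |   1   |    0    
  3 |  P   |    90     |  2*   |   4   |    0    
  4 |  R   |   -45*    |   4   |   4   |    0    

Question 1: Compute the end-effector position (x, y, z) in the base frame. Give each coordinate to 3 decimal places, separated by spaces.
after link 1: o_1 = (4.3301, -2.5000, 3.0000)
after link 2: o_2 = (4.8971, -0.5179, 2.1340)
after link 3: o_3 = (2.8971, 2.9462, 4.1340)
after link 4: o_4 = (1.5510, 8.3421, 3.0987)

1.551 8.342 3.099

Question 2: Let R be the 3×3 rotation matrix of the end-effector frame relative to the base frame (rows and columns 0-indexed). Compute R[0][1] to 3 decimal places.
-0.224

End-effector y-axis (col 1 of R) = (-0.2241,0.1294,0.9659)
R[0][1] = -0.2241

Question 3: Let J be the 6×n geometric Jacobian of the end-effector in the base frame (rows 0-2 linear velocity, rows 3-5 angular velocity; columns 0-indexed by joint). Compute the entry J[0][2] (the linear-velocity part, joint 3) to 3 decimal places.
prismatic axis z_2 = (0.5000,0.8660,0.0000)
J_v[:, 2] = z_2; J_ω[:, 2] = (0,0,0)
entry J[0][2] = 0.5000

0.500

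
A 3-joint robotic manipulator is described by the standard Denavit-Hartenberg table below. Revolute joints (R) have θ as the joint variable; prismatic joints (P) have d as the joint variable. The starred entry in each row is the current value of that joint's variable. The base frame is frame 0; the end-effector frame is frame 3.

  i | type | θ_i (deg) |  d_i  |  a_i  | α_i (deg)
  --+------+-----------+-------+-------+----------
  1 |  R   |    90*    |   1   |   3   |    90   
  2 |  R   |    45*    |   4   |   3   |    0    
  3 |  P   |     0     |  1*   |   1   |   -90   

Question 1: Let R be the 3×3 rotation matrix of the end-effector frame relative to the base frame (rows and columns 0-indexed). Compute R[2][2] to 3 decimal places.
0.707

End-effector z-axis (col 2 of R) = (-0.0000,-0.7071,0.7071)
R[2][2] = 0.7071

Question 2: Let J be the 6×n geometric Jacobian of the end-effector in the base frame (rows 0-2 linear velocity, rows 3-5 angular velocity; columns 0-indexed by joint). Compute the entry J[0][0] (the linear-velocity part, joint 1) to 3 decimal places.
axis z_0 = ẑ; lever o_n−o_0 = (5.0000,5.8284,3.8284)
cross product → J_v[:, 0] = (-5.8284,5.0000,0.0000)
J_ω[:, 0] = z_0
entry J[0][0] = -5.8284

-5.828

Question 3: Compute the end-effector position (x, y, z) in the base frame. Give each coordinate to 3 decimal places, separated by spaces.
after link 1: o_1 = (0.0000, 3.0000, 1.0000)
after link 2: o_2 = (4.0000, 5.1213, 3.1213)
after link 3: o_3 = (5.0000, 5.8284, 3.8284)

5.000 5.828 3.828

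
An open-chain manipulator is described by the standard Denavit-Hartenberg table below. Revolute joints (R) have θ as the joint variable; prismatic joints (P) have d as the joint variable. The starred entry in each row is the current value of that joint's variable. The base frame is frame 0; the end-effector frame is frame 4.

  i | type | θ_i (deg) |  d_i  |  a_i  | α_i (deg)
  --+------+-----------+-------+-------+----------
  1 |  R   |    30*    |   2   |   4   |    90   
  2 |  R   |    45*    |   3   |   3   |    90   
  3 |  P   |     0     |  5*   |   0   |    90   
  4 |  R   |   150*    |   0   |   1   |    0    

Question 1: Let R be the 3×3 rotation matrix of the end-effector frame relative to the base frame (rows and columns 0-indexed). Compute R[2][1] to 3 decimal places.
0.259

End-effector y-axis (col 1 of R) = (-0.8365,-0.4830,0.2588)
R[2][1] = 0.2588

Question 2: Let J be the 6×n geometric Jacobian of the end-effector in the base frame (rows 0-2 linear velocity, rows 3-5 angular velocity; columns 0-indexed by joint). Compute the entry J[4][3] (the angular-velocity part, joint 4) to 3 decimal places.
axis z_3 = (-0.5000,0.8660,-0.0000); lever o_n−o_3 = (-0.2241,-0.1294,-0.9659)
cross product → J_v[:, 3] = (-0.8365,-0.4830,0.2588)
J_ω[:, 3] = z_3
entry J[4][3] = 0.8660

0.866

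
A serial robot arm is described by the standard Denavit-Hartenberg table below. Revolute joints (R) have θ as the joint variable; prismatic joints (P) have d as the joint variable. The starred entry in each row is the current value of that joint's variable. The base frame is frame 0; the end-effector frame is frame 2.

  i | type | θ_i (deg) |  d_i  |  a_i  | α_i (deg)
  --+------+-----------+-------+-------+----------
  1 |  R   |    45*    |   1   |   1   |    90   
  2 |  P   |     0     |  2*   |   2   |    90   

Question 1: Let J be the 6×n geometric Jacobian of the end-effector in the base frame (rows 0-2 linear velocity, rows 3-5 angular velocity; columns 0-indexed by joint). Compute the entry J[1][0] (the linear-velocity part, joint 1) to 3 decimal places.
3.536

axis z_0 = ẑ; lever o_n−o_0 = (3.5355,0.7071,1.0000)
cross product → J_v[:, 0] = (-0.7071,3.5355,0.0000)
J_ω[:, 0] = z_0
entry J[1][0] = 3.5355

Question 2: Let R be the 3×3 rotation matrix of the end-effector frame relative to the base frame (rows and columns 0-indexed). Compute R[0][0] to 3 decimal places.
End-effector x-axis (col 0 of R) = (0.7071,0.7071,0.0000)
R[0][0] = 0.7071

0.707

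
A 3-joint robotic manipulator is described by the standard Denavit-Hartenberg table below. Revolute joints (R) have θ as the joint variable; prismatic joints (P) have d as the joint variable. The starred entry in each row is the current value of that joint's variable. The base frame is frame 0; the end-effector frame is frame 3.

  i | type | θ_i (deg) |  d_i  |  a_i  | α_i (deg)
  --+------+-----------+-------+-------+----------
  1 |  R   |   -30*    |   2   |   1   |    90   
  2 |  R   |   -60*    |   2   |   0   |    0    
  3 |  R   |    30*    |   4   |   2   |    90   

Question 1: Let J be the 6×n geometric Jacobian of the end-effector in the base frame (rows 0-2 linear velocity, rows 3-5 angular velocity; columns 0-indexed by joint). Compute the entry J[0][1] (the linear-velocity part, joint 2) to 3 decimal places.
0.866

axis z_1 = (-0.5000,-0.8660,0.0000); lever o_n−o_1 = (-1.5000,-6.0622,-1.0000)
cross product → J_v[:, 1] = (0.8660,-0.5000,1.7321)
J_ω[:, 1] = z_1
entry J[0][1] = 0.8660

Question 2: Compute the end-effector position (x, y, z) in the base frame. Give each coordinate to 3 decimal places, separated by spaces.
after link 1: o_1 = (0.8660, -0.5000, 2.0000)
after link 2: o_2 = (-0.1340, -2.2321, 2.0000)
after link 3: o_3 = (-0.6340, -6.5622, 1.0000)

-0.634 -6.562 1.000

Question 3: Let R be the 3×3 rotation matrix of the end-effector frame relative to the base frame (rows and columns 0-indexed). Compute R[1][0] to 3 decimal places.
End-effector x-axis (col 0 of R) = (0.7500,-0.4330,-0.5000)
R[1][0] = -0.4330

-0.433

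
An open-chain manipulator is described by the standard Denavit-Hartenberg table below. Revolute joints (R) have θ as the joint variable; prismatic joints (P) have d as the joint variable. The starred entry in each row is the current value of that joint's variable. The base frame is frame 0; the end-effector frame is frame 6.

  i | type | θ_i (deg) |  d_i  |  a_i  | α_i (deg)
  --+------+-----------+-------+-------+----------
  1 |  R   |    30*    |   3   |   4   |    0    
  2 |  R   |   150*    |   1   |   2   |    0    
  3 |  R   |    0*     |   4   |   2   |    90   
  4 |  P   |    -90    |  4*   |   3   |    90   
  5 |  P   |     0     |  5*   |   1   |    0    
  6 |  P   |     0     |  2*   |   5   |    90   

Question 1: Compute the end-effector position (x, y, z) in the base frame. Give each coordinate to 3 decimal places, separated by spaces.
6.464 6.000 -1.000

after link 1: o_1 = (3.4641, 2.0000, 3.0000)
after link 2: o_2 = (1.4641, 2.0000, 4.0000)
after link 3: o_3 = (-0.5359, 2.0000, 8.0000)
after link 4: o_4 = (-0.5359, 6.0000, 5.0000)
after link 5: o_5 = (4.4641, 6.0000, 4.0000)
after link 6: o_6 = (6.4641, 6.0000, -1.0000)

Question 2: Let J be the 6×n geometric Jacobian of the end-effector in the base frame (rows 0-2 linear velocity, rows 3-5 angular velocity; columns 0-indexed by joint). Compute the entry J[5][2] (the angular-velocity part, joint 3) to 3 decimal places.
1.000

axis z_2 = (0.0000,0.0000,1.0000); lever o_n−o_2 = (5.0000,4.0000,-5.0000)
cross product → J_v[:, 2] = (-4.0000,5.0000,0.0000)
J_ω[:, 2] = z_2
entry J[5][2] = 1.0000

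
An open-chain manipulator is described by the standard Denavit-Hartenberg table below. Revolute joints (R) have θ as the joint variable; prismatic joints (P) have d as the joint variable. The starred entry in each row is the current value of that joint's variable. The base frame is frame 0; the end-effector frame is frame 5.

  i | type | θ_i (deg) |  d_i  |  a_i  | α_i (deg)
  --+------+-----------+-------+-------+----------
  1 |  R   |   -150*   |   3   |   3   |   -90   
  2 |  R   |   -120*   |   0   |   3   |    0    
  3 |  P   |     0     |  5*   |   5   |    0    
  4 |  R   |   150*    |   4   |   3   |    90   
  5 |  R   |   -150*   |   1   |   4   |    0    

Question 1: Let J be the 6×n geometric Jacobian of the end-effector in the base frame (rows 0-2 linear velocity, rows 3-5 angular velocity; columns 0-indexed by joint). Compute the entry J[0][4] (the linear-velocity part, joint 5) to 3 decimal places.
-3.232

axis z_4 = (-0.4330,-0.2500,0.8660); lever o_n−o_4 = (1.1651,2.9821,2.5981)
cross product → J_v[:, 4] = (-3.2321,2.1340,-1.0000)
J_ω[:, 4] = z_4
entry J[0][4] = -3.2321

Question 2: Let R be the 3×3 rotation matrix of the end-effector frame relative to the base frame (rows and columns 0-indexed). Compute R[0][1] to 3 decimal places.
-0.808

End-effector y-axis (col 1 of R) = (-0.8080,0.5335,-0.2500)
R[0][1] = -0.8080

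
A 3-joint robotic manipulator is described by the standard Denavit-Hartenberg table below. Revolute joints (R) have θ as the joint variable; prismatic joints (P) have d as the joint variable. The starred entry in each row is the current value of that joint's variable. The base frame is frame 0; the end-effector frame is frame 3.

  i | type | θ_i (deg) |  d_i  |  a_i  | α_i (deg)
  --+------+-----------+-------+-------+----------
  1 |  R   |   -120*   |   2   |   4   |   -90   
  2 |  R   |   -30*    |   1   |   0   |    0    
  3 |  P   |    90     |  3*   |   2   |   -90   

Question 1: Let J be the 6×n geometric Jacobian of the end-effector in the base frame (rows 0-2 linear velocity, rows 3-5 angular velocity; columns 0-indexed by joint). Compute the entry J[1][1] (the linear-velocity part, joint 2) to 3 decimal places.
1.500

axis z_1 = (0.8660,-0.5000,0.0000); lever o_n−o_1 = (2.9641,-2.8660,-1.7321)
cross product → J_v[:, 1] = (0.8660,1.5000,-1.0000)
J_ω[:, 1] = z_1
entry J[1][1] = 1.5000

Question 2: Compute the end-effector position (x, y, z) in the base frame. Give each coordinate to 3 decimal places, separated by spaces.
after link 1: o_1 = (-2.0000, -3.4641, 2.0000)
after link 2: o_2 = (-1.1340, -3.9641, 2.0000)
after link 3: o_3 = (0.9641, -6.3301, 0.2679)

0.964 -6.330 0.268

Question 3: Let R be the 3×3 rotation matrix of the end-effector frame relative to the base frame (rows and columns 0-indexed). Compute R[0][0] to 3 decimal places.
End-effector x-axis (col 0 of R) = (-0.2500,-0.4330,-0.8660)
R[0][0] = -0.2500

-0.250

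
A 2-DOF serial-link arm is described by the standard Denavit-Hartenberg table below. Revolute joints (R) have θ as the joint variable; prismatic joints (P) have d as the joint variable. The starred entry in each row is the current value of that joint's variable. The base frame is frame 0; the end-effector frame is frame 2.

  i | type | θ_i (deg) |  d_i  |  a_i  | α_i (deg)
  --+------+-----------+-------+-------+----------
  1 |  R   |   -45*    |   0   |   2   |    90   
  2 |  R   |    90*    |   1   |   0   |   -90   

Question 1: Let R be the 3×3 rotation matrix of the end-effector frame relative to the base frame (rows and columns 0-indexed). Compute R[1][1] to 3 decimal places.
End-effector y-axis (col 1 of R) = (0.7071,0.7071,-0.0000)
R[1][1] = 0.7071

0.707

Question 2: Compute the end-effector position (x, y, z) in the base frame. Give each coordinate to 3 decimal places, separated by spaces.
0.707 -2.121 0.000

after link 1: o_1 = (1.4142, -1.4142, 0.0000)
after link 2: o_2 = (0.7071, -2.1213, 0.0000)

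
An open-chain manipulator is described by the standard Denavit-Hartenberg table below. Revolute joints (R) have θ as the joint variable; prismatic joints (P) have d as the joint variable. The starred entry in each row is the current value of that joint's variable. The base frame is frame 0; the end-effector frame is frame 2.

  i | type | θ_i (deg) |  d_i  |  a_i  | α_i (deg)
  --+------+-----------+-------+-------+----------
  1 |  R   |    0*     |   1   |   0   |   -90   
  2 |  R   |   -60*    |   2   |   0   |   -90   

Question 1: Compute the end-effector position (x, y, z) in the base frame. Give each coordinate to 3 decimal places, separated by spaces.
after link 1: o_1 = (0.0000, 0.0000, 1.0000)
after link 2: o_2 = (0.0000, 2.0000, 1.0000)

0.000 2.000 1.000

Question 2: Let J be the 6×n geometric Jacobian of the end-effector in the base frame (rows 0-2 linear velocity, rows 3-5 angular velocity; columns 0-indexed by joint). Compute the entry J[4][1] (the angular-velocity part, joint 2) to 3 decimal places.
axis z_1 = (0.0000,1.0000,0.0000); lever o_n−o_1 = (0.0000,2.0000,0.0000)
cross product → J_v[:, 1] = (0.0000,0.0000,0.0000)
J_ω[:, 1] = z_1
entry J[4][1] = 1.0000

1.000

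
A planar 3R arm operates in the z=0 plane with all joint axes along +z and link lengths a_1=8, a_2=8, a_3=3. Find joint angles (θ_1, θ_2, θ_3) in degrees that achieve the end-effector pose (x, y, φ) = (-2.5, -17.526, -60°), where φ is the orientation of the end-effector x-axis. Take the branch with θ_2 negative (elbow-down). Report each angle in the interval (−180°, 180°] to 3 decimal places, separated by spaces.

-89.997 -30.007 60.004

wrist centre = target − a_3·(cos φ, sin φ) = (-4.0000, -14.9279)
cos θ_2 = (238.8429−8²−8²)/(2·8·8) = 0.8660; θ_2 = -30.0075° (elbow-down)
β = atan2(-14.9279,-4.0000) = -105.0003°; ψ = atan2(-4.0009,14.9277) = -15.0037°
θ_1 = β − ψ = -89.9965°
θ_3 = φ − θ_1 − θ_2 = 60.0040° (wrapped to (-180°,180°])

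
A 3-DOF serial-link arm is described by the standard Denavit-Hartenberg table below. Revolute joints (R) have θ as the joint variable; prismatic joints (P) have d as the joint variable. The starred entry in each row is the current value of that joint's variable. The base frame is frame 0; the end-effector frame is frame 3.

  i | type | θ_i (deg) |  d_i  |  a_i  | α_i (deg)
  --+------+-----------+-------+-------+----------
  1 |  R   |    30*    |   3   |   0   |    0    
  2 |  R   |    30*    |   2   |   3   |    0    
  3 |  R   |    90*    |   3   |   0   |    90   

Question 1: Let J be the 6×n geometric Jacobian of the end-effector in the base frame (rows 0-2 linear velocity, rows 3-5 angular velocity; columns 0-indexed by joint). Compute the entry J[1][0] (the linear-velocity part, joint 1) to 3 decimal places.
axis z_0 = ẑ; lever o_n−o_0 = (1.5000,2.5981,8.0000)
cross product → J_v[:, 0] = (-2.5981,1.5000,0.0000)
J_ω[:, 0] = z_0
entry J[1][0] = 1.5000

1.500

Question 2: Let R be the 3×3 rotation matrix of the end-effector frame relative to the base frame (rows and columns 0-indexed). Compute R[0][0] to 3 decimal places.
End-effector x-axis (col 0 of R) = (-0.8660,0.5000,0.0000)
R[0][0] = -0.8660

-0.866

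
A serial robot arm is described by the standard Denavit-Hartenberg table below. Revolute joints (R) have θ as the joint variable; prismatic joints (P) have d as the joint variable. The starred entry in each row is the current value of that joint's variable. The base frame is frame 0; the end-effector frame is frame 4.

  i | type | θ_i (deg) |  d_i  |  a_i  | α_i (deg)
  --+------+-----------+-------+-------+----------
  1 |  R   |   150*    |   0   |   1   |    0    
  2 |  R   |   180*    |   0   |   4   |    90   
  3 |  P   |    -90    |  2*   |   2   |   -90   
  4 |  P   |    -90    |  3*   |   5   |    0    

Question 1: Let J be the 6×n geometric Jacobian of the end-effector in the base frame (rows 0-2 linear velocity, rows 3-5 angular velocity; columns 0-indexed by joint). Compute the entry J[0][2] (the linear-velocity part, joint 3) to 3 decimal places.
prismatic axis z_2 = (-0.5000,-0.8660,0.0000)
J_v[:, 2] = z_2; J_ω[:, 2] = (0,0,0)
entry J[0][2] = -0.5000

-0.500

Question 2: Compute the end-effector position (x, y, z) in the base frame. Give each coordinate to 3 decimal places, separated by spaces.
after link 1: o_1 = (-0.8660, 0.5000, 0.0000)
after link 2: o_2 = (2.5981, -1.5000, 0.0000)
after link 3: o_3 = (1.5981, -3.2321, -2.0000)
after link 4: o_4 = (1.6962, -9.0622, -2.0000)

1.696 -9.062 -2.000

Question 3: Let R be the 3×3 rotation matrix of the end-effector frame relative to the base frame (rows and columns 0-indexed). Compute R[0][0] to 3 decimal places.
End-effector x-axis (col 0 of R) = (-0.5000,-0.8660,0.0000)
R[0][0] = -0.5000

-0.500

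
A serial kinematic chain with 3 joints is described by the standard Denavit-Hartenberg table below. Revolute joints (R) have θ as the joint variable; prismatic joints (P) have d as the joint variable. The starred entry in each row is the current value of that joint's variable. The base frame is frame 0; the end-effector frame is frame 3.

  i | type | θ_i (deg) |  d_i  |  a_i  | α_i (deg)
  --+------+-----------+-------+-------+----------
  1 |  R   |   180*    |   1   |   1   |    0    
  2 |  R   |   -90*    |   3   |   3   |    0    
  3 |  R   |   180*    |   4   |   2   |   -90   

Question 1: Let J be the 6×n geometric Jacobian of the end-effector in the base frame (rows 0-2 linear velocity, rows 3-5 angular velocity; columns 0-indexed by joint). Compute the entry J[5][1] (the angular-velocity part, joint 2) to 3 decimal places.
axis z_1 = (0.0000,0.0000,1.0000); lever o_n−o_1 = (-0.0000,1.0000,7.0000)
cross product → J_v[:, 1] = (-1.0000,-0.0000,0.0000)
J_ω[:, 1] = z_1
entry J[5][1] = 1.0000

1.000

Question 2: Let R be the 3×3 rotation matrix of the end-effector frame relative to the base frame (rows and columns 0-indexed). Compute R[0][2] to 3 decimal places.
1.000

End-effector z-axis (col 2 of R) = (1.0000,-0.0000,0.0000)
R[0][2] = 1.0000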